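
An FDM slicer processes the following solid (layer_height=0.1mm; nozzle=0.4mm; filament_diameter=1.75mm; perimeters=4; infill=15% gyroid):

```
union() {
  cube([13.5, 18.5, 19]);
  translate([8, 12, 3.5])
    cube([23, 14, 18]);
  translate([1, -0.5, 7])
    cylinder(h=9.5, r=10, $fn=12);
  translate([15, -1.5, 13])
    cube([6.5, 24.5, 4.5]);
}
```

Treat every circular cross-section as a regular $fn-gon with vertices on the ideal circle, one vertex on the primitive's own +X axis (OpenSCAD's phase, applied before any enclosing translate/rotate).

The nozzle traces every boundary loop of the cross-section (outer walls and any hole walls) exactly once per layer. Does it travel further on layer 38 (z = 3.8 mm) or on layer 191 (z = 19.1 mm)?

Layer 38 (z = 3.8): the cube is present — its section is the full 13.5×18.5 rectangle (perimeter 64.00 mm); the cube at (8, 12) (footprint 23×14) is included at this height (perimeter 74.00 mm); the cylinder at (1, -0.5) is not intersected at this z (z outside [7, 16.5]); the cube at (15, -1.5) is not intersected at this z (z outside [13, 17.5]); Taking the union: the regions partially overlap (shared area 35.75 mm²), so the edge portions inside another operand are dropped and the merged outline is re-measured after clipping — boundary = 114.00 mm. So its perimeter = 114.00 mm. Layer 191 (z = 19.1): the cube is not intersected at this z (z outside [0, 19]); the cube at (8, 12) is present — its section is the full 23×14 rectangle (perimeter 74.00 mm); the cylinder at (1, -0.5) is not intersected at this z (z outside [7, 16.5]); the cube at (15, -1.5) does not reach this height (z outside [13, 17.5]); Combining (union): only the 23×14 cube at (8, 12) is present, so the union is just that shape — boundary = 74.00 mm. So its perimeter = 74.00 mm. Layer 38 is larger (114.00 vs 74.00 mm).

layer 38 (z = 3.8 mm)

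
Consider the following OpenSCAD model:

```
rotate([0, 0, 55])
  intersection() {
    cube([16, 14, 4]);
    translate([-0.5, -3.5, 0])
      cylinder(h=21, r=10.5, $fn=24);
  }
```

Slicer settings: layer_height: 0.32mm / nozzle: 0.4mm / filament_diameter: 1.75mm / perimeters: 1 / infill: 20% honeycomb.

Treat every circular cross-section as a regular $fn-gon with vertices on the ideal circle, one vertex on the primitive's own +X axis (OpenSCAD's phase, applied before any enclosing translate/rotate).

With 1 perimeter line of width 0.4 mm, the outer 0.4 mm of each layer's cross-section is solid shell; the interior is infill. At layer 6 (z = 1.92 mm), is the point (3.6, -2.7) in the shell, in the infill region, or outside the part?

outside

At z = 1.92 mm: the 16×14 cube contributes its full rectangle; the r=10.5 cylinder at (-0.5, -3.5) gives a regular 24-gon of circumradius 10.5 (constant along its height); After intersecting: the r=10.5 cylinder at (-0.5, -3.5) partially overlaps the 16×14 cube; clipping to the common part keeps 46.26 mm² — 1 connected region; (whole slice rotated 55° about Z — lengths, areas and connectivity unchanged). Overall, the cross-section is a single solid region. Undo the 55° rotation: the query point maps to (-0.147, -4.498) in the un-rotated model frame. The nearest boundary edge runs (0.00, 0.00)→(0.00, 6.93); distance from the point to it = 4.50 mm. The point is not inside any of the regions above, so it lies outside the cross-section (4.50 mm from the nearest boundary).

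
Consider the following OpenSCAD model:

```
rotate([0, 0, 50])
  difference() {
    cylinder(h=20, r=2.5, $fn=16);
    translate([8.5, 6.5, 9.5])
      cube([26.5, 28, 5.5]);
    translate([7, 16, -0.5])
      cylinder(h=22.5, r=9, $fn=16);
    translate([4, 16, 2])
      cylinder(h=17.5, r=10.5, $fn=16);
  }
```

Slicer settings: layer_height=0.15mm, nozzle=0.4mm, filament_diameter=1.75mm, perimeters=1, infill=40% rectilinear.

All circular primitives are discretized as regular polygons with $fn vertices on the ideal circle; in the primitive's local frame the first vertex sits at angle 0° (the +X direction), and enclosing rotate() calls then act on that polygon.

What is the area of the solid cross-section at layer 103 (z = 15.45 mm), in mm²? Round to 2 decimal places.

19.13 mm²

At z = 15.45 mm: the r=2.5 cylinder contributes a regular 16-gon of circumradius 2.5 (area = (16/2)·2.500²·sin(360°/16) = 19.13 mm²); the cube at (8.5, 6.5) is not intersected at this z (z outside [9.5, 15]); the r=9 cylinder at (7, 16) contributes a regular 16-gon of circumradius 9 (area = (16/2)·9.000²·sin(360°/16) = 247.98 mm²); the r=10.5 cylinder at (4, 16) contributes a regular 16-gon of circumradius 10.5 (area = (16/2)·10.500²·sin(360°/16) = 337.53 mm²); Subtracting the remaining from the first: starting from the r=2.5 cylinder (19.13 mm²), the r=9 cylinder at (7, 16) misses the remaining region (no effect); the r=10.5 cylinder at (4, 16) misses the remaining region (no effect) — area = 19.13 mm²; (whole slice rotated 50° about Z — lengths, areas and connectivity unchanged). Overall, the cross-section is a single solid region. Net area = 19.13 mm².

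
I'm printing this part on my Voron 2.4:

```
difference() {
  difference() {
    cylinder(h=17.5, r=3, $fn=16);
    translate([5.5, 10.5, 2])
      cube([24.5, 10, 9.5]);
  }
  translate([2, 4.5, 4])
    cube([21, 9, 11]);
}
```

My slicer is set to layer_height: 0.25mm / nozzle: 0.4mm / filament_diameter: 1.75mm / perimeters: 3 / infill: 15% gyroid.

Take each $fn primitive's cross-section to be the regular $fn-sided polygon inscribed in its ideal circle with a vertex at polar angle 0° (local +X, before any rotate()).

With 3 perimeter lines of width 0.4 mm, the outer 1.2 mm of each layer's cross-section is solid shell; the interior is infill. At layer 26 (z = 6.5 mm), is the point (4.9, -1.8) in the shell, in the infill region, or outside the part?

At z = 6.5 mm: the cylinder: section is a regular 16-gon, circumradius r=3; the cube at (5.5, 10.5) (footprint 24.5×10) is included at this height; Subtracting the remaining from the first: starting from the r=3 cylinder, the 24.5×10 cube at (5.5, 10.5) misses the remaining region (no effect) — 1 connected region; the cube at (2, 4.5) (footprint 21×9) is included at this height; Subtracting the remaining from the first: starting from the result so far, the 21×9 cube at (2, 4.5) misses the remaining region (no effect) — 1 connected region. Overall, the cross-section is a single solid region. The nearest boundary edge runs (3.00, 0.00)→(2.77, -1.15); distance from the point to it = 2.23 mm. The point is not inside any of the regions above, so it lies outside the cross-section (2.23 mm from the nearest boundary).

outside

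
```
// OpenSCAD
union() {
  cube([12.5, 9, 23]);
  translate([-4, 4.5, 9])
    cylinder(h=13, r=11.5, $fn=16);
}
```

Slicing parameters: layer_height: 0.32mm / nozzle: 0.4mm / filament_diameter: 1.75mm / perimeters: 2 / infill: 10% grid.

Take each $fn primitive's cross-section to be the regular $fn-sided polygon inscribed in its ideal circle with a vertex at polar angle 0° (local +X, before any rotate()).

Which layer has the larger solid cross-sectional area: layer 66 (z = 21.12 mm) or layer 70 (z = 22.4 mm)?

Layer 66 (z = 21.12): the cube is present — its section is the full 12.5×9 rectangle (area 112.50 mm²); the r=11.5 cylinder at (-4, 4.5) contributes a regular 16-gon of circumradius 11.5 (area = (16/2)·11.500²·sin(360°/16) = 404.88 mm²); Taking the union: the regions partially overlap — summed areas 517.38 mm² minus the doubly-counted overlap 63.47 mm² gives 453.91 mm² — area = 453.91 mm². So its area = 453.91 mm². Layer 70 (z = 22.4): the cube is present — its section is the full 12.5×9 rectangle (area 112.50 mm²); the cylinder at (-4, 4.5) is not intersected at this z (z outside [9, 22]); Taking the union: only the 12.5×9 cube is present, so the union is just that shape — area = 112.50 mm². So its area = 112.50 mm². Layer 66 is larger (453.91 vs 112.50 mm²).

layer 66 (z = 21.12 mm)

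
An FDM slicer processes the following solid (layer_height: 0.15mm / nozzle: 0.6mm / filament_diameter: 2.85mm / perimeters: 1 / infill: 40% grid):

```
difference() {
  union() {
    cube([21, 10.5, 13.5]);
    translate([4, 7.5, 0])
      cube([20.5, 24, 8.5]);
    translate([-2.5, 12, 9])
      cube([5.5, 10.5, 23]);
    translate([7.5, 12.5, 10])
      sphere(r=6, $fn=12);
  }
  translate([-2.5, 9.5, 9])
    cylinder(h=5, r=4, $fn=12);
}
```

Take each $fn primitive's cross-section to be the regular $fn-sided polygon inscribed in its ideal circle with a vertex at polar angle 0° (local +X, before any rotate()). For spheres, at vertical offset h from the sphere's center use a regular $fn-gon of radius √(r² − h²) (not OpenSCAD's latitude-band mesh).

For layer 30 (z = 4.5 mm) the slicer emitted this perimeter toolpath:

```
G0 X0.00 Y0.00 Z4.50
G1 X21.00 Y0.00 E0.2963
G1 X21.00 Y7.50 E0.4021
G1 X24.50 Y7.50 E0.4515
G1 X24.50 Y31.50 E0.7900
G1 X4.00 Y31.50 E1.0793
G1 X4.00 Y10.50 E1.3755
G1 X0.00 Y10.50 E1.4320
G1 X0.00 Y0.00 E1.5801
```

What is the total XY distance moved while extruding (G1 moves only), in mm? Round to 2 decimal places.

Sum the Euclidean lengths of each G1 segment: total = 112.00 mm.

112.00 mm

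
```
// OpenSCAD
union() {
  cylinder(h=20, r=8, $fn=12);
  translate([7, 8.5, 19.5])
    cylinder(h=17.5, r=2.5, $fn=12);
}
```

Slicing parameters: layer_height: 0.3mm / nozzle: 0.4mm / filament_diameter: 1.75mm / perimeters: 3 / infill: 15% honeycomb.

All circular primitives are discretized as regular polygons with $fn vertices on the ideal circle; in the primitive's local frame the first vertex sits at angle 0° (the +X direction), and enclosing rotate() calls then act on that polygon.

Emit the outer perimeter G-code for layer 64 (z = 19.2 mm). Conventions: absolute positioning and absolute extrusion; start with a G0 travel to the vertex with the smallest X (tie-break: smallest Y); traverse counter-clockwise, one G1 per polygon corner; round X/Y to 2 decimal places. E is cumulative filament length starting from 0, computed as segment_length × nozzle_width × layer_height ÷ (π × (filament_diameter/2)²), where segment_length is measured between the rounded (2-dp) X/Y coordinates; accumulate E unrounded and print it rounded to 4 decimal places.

G0 X-8.00 Y0.00 Z19.20
G1 X-6.93 Y-4.00 E0.2066
G1 X-4.00 Y-6.93 E0.4133
G1 X0.00 Y-8.00 E0.6199
G1 X4.00 Y-6.93 E0.8265
G1 X6.93 Y-4.00 E1.0332
G1 X8.00 Y0.00 E1.2398
G1 X6.93 Y4.00 E1.4463
G1 X4.00 Y6.93 E1.6531
G1 X0.00 Y8.00 E1.8596
G1 X-4.00 Y6.93 E2.0662
G1 X-6.93 Y4.00 E2.2730
G1 X-8.00 Y0.00 E2.4795

At z = 19.2 mm: the r=8 cylinder contributes a regular 12-gon of circumradius 8; the cylinder at (7, 8.5) is absent (z outside [19.5, 37]); Taking the union: only the r=8 cylinder is present, so the union is just that shape — 1 connected region. The outline is a single polygon with 12 vertices. Extrusion per mm of travel: 0.4 × 0.3 / (π × 0.875²) = 0.049890. Accumulating E over each segment gives final E = 2.4795.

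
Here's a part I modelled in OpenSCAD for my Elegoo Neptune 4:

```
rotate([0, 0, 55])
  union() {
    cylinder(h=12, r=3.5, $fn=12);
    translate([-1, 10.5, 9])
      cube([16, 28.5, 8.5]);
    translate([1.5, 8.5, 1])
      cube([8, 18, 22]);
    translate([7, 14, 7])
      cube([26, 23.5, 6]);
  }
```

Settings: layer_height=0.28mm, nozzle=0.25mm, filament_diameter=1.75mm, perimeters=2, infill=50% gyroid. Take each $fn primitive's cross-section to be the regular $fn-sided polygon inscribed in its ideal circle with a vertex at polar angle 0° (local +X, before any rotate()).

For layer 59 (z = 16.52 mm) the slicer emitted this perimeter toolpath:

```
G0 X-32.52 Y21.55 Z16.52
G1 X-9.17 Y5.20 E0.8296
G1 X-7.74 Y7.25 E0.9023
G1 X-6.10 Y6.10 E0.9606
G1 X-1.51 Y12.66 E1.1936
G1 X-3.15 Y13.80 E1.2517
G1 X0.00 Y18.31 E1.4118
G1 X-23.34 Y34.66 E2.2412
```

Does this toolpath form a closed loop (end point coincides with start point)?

no

Start point (G0): (-32.52, 21.55). End point (last G1): the path does not return to the start — open.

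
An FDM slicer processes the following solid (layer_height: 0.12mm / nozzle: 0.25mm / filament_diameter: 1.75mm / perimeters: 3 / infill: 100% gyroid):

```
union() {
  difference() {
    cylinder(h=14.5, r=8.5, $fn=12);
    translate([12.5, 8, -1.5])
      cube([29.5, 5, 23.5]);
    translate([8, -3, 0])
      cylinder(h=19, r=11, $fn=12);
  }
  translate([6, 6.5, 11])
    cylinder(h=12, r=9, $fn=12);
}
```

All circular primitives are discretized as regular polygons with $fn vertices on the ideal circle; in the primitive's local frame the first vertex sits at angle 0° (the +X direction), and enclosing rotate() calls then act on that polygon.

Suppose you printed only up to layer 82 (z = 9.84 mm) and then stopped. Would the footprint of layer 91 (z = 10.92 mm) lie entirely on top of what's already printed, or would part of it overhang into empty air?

entirely on top

Compare the two slices. At z = 9.84: the r=8.5 cylinder contributes a regular 12-gon of circumradius 8.5 (area = (12/2)·8.500²·sin(360°/12) = 216.75 mm²); the cube at (12.5, 8) (footprint 29.5×5) is included at this height (area 147.50 mm²); the cylinder at (8, -3): section is a regular 12-gon, circumradius r=11 (area = (12/2)·11.000²·sin(360°/12) = 363.00 mm²); Taking the first minus the rest: starting from the r=8.5 cylinder (216.75 mm²), the 29.5×5 cube at (12.5, 8) misses the remaining region (no effect); the r=11 cylinder at (8, -3) partially overlaps it — only the 125.36 mm² overlap (of its 363.00 mm²) is removed, clipping the outline — area = 91.39 mm²; the cylinder at (6, 6.5) is not intersected at this z (z outside [11, 23]); Taking the union: only that combined region is present, so the union is just that shape — area = 91.39 mm². At z = 10.92: the r=8.5 cylinder gives a regular 12-gon of circumradius 8.5 (constant along its height) (area = (12/2)·8.500²·sin(360°/12) = 216.75 mm²); the cube at (12.5, 8) is present — its section is the full 29.5×5 rectangle (area 147.50 mm²); the r=11 cylinder at (8, -3) contributes a regular 12-gon of circumradius 11 (area = (12/2)·11.000²·sin(360°/12) = 363.00 mm²); Subtracting the remaining from the first: starting from the r=8.5 cylinder (216.75 mm²), the 29.5×5 cube at (12.5, 8) misses the remaining region (no effect); the r=11 cylinder at (8, -3) partially overlaps it — only the 125.36 mm² overlap (of its 363.00 mm²) is removed, clipping the outline — area = 91.39 mm²; the cylinder at (6, 6.5) does not reach this height (z outside [11, 23]); Taking the union: only that combined region is present, so the union is just that shape — area = 91.39 mm². Checking containment: the cross-section at z = 10.92 is a subset of the cross-section at z = 9.84.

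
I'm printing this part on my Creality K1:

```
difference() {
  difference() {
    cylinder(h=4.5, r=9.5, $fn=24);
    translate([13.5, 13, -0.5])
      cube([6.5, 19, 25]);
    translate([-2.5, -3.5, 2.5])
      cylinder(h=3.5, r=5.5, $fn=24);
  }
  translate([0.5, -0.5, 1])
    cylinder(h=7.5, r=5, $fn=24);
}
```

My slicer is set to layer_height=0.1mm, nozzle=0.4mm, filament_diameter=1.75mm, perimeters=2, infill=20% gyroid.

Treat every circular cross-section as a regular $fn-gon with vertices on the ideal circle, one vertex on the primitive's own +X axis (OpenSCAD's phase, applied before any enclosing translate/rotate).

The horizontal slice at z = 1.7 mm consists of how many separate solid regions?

At z = 1.7 mm: the r=9.5 cylinder gives a regular 24-gon of circumradius 9.5 (constant along its height); the cube at (13.5, 13) is present — its section is the full 6.5×19 rectangle; the cylinder at (-2.5, -3.5) does not reach this height (z outside [2.5, 6]); Subtracting the remaining from the first: starting from the r=9.5 cylinder, the 6.5×19 cube at (13.5, 13) misses the remaining region (no effect) — 1 connected region; the r=5 cylinder at (0.5, -0.5) gives a regular 24-gon of circumradius 5 (constant along its height); After the difference (first − rest): starting from that combined region, the r=5 cylinder at (0.5, -0.5) lies wholly inside it (removes its full 77.65 mm² and its 31.33 mm outline becomes a hole wall) — 1 connected region with 1 hole. The result has 1 disconnected region.

1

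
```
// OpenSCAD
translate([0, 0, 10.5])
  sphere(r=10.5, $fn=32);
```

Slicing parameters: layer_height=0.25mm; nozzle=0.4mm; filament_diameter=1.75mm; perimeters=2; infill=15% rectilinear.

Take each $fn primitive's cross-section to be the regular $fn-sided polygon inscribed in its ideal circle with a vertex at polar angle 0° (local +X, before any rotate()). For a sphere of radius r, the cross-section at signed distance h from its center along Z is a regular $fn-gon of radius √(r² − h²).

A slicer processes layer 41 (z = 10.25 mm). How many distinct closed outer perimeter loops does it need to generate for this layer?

At z = 10.25 mm: the r=10.5 sphere slices to a regular 32-gon of circumradius 10.497 (√(r²−h²) with h=0.25 from center). The result has 1 disconnected region.

1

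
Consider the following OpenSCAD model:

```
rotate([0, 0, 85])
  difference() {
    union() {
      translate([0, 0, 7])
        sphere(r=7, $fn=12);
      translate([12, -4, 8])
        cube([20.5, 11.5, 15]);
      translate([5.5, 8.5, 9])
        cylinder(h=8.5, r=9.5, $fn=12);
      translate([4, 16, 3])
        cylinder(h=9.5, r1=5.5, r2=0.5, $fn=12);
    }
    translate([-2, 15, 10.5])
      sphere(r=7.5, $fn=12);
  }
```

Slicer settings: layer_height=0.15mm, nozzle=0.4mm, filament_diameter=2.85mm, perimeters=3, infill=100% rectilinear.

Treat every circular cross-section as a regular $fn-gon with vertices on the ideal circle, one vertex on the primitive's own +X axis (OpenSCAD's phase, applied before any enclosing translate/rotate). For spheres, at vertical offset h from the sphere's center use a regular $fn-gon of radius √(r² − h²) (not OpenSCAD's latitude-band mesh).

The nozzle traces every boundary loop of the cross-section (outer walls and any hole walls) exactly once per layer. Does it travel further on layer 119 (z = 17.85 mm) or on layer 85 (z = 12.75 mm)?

Layer 119 (z = 17.85): the sphere is not intersected at this z (|z−center|=10.850 > r=7); the 20.5×11.5 cube at (12, -4) contributes its full rectangle (perimeter 64.00 mm); the cylinder at (5.5, 8.5) does not reach this height (z outside [9, 17.5]); the cone at (4, 16) is not intersected at this z (z outside [3, 12.5]); Combining (union): only the 20.5×11.5 cube at (12, -4) is present, so the union is just that shape — boundary = 64.00 mm; the r=7.5 sphere at (-2, 15) slices to a regular 12-gon of circumradius 1.492 (√(r²−h²) with h=7.35 from center) (perimeter = 2·12·1.492·sin(180°/12) = 9.27 mm); Taking the first minus the rest: starting from the result so far, the r=7.5 sphere at (-2, 15) misses the remaining region (no effect) — boundary = 64.00 mm; (whole slice rotated 85° about Z — lengths, areas and connectivity unchanged). So its perimeter = 64.00 mm. Layer 85 (z = 12.75): the sphere: section is a regular 12-gon, circumradius = √(r²−h²) = √(7²−5.75²) = 3.992 (perimeter = 2·12·3.992·sin(180°/12) = 24.80 mm); the 20.5×11.5 cube at (12, -4) contributes its full rectangle (perimeter 64.00 mm); the r=9.5 cylinder at (5.5, 8.5) gives a regular 12-gon of circumradius 9.5 (constant along its height) (perimeter = 2·12·9.500·sin(180°/12) = 59.01 mm); the cone at (4, 16) is absent (z outside [3, 12.5]); Merging all regions: the regions partially overlap (shared area 25.25 mm²), so the edge portions inside another operand are dropped and the merged outline is re-measured after clipping — boundary = 116.73 mm; the r=7.5 sphere at (-2, 15) contributes a regular 12-gon of circumradius √(7.5²−2.25²) = 7.155 (perimeter = 2·12·7.155·sin(180°/12) = 44.44 mm); Subtracting the remaining from the first: starting from that combined region, the r=7.5 sphere at (-2, 15) partially overlaps it — only the 56.02 mm² overlap (of its 153.56 mm²) is removed, clipping the outline — boundary = 118.91 mm; (whole slice rotated 85° about Z — lengths, areas and connectivity unchanged). So its perimeter = 118.91 mm. Layer 85 is larger (118.91 vs 64.00 mm).

layer 85 (z = 12.75 mm)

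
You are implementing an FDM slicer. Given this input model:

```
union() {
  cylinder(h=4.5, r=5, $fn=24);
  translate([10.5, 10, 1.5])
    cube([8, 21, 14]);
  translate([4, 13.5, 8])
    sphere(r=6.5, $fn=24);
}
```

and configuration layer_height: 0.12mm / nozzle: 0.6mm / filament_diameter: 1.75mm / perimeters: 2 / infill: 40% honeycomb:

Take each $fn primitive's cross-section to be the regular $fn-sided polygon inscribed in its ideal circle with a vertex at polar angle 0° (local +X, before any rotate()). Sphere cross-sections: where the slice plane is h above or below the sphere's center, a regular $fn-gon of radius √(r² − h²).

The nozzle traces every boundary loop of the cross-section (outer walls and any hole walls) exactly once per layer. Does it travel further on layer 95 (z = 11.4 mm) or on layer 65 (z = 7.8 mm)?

Layer 95 (z = 11.4): the cylinder is absent (z outside [0, 4.5]); the cube at (10.5, 10) is present — its section is the full 8×21 rectangle (perimeter 58.00 mm); the sphere at (4, 13.5): section is a regular 24-gon, circumradius = √(r²−h²) = √(6.5²−3.4²) = 5.540 (perimeter = 2·24·5.540·sin(180°/24) = 34.71 mm); Taking the union: the 2 present regions are separate (no shared area or edge), so areas and boundary lengths simply add and each stays a separate island — boundary = 92.71 mm. So its perimeter = 92.71 mm. Layer 65 (z = 7.8): the cylinder does not reach this height (z outside [0, 4.5]); the cube at (10.5, 10) (footprint 8×21) is included at this height (perimeter 58.00 mm); the r=6.5 sphere at (4, 13.5) slices to a regular 24-gon of circumradius 6.497 (√(r²−h²) with h=0.2 from center) (perimeter = 2·24·6.497·sin(180°/24) = 40.70 mm); Combining (union): the 2 present regions are separate (no shared area or edge), so areas and boundary lengths simply add and each stays a separate island — boundary = 98.70 mm. So its perimeter = 98.70 mm. Layer 65 is larger (98.70 vs 92.71 mm).

layer 65 (z = 7.8 mm)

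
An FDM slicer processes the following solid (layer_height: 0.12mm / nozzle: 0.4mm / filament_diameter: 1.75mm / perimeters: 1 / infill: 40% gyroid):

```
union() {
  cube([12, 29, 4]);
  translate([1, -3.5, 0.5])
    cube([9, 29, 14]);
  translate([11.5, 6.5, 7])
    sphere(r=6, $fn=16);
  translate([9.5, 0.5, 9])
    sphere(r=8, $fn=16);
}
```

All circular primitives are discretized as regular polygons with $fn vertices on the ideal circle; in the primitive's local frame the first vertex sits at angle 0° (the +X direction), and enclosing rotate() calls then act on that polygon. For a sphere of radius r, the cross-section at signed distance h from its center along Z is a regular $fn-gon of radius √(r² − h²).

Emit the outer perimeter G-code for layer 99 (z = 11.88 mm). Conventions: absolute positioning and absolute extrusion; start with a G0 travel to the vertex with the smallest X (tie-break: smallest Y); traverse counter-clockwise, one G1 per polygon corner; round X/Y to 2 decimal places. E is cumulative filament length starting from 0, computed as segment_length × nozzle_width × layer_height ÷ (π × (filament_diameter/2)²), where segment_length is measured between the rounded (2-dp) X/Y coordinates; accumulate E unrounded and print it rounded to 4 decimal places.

G0 X1.00 Y-3.50 Z11.88
G1 X3.37 Y-3.50 E0.0473
G1 X4.22 Y-4.78 E0.0780
G1 X6.64 Y-6.40 E0.1361
G1 X9.50 Y-6.96 E0.1942
G1 X12.36 Y-6.40 E0.2524
G1 X14.78 Y-4.78 E0.3105
G1 X16.40 Y-2.36 E0.3686
G1 X16.96 Y0.50 E0.4268
G1 X16.40 Y3.36 E0.4849
G1 X14.83 Y5.70 E0.5412
G1 X14.99 Y6.50 E0.5575
G1 X14.73 Y7.84 E0.5847
G1 X13.97 Y8.97 E0.6119
G1 X12.84 Y9.73 E0.6390
G1 X11.50 Y9.99 E0.6663
G1 X10.16 Y9.73 E0.6935
G1 X10.00 Y9.62 E0.6974
G1 X10.00 Y25.50 E1.0143
G1 X1.00 Y25.50 E1.1939
G1 X1.00 Y-3.50 E1.7726

At z = 11.88 mm: the cube is not intersected at this z (z outside [0, 4]); the cube at (1, -3.5) (footprint 9×29) is included at this height; the sphere at (11.5, 6.5): section is a regular 16-gon, circumradius = √(r²−h²) = √(6²−4.88²) = 3.491; the sphere at (9.5, 0.5): section is a regular 16-gon, circumradius = √(r²−h²) = √(8²−2.88²) = 7.464; Merging all regions: the regions partially overlap (shared area 102.04 mm²), so overlapping operands fuse into one piece — 1 connected region. The outline is a single polygon with 20 vertices. Extrusion per mm of travel: 0.4 × 0.12 / (π × 0.875²) = 0.019956. Accumulating E over each segment gives final E = 1.7726.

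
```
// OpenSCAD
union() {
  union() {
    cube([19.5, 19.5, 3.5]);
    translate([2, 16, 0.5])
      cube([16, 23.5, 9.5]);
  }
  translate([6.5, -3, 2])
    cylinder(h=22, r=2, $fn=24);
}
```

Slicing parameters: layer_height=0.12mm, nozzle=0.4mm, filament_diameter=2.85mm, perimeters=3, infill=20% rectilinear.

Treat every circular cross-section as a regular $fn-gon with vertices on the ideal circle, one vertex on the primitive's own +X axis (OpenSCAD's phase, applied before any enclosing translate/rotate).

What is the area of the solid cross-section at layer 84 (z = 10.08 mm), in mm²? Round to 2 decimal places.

12.42 mm²

At z = 10.08 mm: the cube is absent (z outside [0, 3.5]); the cube at (2, 16) is absent (z outside [0.5, 10]); Combining (union): nothing is present at this height; the cylinder at (6.5, -3): section is a regular 24-gon, circumradius r=2 (area = (24/2)·2.000²·sin(360°/24) = 12.42 mm²); Merging all regions: only the r=2 cylinder at (6.5, -3) is present, so the union is just that shape — area = 12.42 mm². Overall, the cross-section is a single solid region. Net area = 12.42 mm².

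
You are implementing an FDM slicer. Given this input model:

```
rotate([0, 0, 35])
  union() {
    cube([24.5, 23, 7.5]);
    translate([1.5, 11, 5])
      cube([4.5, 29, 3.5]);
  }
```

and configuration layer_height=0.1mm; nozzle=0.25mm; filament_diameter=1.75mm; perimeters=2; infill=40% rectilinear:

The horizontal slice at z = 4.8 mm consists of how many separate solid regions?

1

At z = 4.8 mm: the 24.5×23 cube contributes its full rectangle; the cube at (1.5, 11) is absent (z outside [5, 8.5]); Taking the union: only the 24.5×23 cube is present, so the union is just that shape — 1 connected region; (whole slice rotated 35° about Z — lengths, areas and connectivity unchanged). The result has 1 disconnected region.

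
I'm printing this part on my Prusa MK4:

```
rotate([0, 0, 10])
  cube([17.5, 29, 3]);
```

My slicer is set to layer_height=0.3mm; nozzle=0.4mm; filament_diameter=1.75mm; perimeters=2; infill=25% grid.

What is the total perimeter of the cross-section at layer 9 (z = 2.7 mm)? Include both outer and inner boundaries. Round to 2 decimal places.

At z = 2.7 mm: the cube is present — its section is the full 17.5×29 rectangle (perimeter 93.00 mm); (whole slice rotated 10° about Z — lengths, areas and connectivity unchanged). Overall, the cross-section is a single solid region. Total boundary length (outer) = 93.00 mm.

93.00 mm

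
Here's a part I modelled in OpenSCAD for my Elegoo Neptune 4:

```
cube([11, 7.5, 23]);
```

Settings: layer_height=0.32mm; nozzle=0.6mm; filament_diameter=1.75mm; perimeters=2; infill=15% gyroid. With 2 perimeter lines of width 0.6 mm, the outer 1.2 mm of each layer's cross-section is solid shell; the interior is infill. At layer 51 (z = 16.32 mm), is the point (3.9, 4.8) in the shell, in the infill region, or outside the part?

At z = 16.32 mm: the cube is present — its section is the full 11×7.5 rectangle. Overall, the cross-section is a single solid region. The nearest boundary edge runs (11.00, 7.50)→(0.00, 7.50); distance from the point to it = 2.70 mm. The point is inside the cross-section and 2.70 mm from the nearest boundary — more than the 1.2 mm shell width (2 × 0.6), so it's in the infill interior.

infill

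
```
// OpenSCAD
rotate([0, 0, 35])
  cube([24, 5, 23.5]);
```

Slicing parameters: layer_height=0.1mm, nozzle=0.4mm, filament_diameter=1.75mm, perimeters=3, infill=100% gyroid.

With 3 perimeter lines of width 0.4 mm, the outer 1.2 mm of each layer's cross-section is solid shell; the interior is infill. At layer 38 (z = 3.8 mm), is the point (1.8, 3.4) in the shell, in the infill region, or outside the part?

At z = 3.8 mm: the cube (footprint 24×5) is included at this height; (whole slice rotated 35° about Z — lengths, areas and connectivity unchanged). Overall, the cross-section is a single solid region. Undo the 35° rotation: the query point maps to (3.425, 1.753) in the un-rotated model frame. The nearest boundary edge runs (0.00, 0.00)→(24.00, 0.00); distance from the point to it = 1.75 mm. The point is inside the cross-section and 1.75 mm from the nearest boundary — more than the 1.2 mm shell width (3 × 0.4), so it's in the infill interior.

infill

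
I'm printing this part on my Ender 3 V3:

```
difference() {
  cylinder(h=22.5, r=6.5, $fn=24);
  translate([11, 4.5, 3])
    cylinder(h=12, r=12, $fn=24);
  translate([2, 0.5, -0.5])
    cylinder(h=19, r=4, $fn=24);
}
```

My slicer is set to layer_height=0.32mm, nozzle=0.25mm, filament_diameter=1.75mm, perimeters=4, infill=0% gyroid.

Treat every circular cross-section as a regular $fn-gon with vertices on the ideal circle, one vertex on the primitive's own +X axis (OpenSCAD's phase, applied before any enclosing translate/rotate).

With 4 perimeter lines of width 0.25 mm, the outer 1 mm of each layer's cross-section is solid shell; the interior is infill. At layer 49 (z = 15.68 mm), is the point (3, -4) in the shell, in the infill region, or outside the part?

At z = 15.68 mm: the cylinder: section is a regular 24-gon, circumradius r=6.5; the cylinder at (11, 4.5) is not intersected at this z (z outside [3, 15]); the r=4 cylinder at (2, 0.5) gives a regular 24-gon of circumradius 4 (constant along its height); Subtracting the remaining from the first: starting from the r=6.5 cylinder, the r=4 cylinder at (2, 0.5) lies wholly inside it (removes its full 49.69 mm² and its 25.06 mm outline becomes a hole wall) — 1 connected region with 1 hole. Overall, the cross-section is one region with 1 hole. The nearest boundary edge runs (2.00, -3.50)→(3.04, -3.36); distance from the point to it = 0.63 mm. The point is inside the cross-section, 0.63 mm from the nearest boundary — within the 1 mm shell band (4 × 0.25).

shell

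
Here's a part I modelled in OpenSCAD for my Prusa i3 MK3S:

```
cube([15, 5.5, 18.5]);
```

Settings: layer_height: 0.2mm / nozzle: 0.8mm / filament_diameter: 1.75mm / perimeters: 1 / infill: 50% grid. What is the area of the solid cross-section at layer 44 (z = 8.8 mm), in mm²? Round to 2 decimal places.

At z = 8.8 mm: the cube (footprint 15×5.5) is included at this height (area 82.50 mm²). Overall, the cross-section is a single solid region. Net area = 82.50 mm².

82.50 mm²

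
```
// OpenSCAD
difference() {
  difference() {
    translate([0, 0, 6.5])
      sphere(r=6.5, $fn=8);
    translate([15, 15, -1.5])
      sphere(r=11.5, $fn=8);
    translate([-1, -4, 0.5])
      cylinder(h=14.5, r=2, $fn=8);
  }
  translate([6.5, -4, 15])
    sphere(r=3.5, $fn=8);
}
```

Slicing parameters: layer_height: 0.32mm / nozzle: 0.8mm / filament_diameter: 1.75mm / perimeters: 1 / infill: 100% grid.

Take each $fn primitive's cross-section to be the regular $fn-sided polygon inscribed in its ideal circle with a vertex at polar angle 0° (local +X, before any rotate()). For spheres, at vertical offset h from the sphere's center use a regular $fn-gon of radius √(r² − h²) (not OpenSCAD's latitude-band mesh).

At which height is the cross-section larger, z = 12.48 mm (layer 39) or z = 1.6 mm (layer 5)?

layer 5 (z = 1.6 mm)

Layer 39 (z = 12.48): the sphere: section is a regular 8-gon, circumradius = √(r²−h²) = √(6.5²−5.98²) = 2.547 (area = (8/2)·2.547²·sin(360°/8) = 18.36 mm²); the sphere at (15, 15) is not intersected at this z (|z−center|=13.980 > r=11.5); the r=2 cylinder at (-1, -4) contributes a regular 8-gon of circumradius 2 (area = (8/2)·2.000²·sin(360°/8) = 11.31 mm²); After the difference (first − rest): starting from the r=6.5 sphere (18.36 mm²), the r=2 cylinder at (-1, -4) partially overlaps it — only the 0.15 mm² overlap (of its 11.31 mm²) is removed, clipping the outline — area = 18.20 mm²; the r=3.5 sphere at (6.5, -4) slices to a regular 8-gon of circumradius 2.429 (√(r²−h²) with h=2.52 from center) (area = (8/2)·2.429²·sin(360°/8) = 16.69 mm²); After the difference (first − rest): starting from that combined region (18.20 mm²), the r=3.5 sphere at (6.5, -4) misses the remaining region (no effect) — area = 18.20 mm². So its area = 18.20 mm². Layer 5 (z = 1.6): the r=6.5 sphere contributes a regular 8-gon of circumradius √(6.5²−4.9²) = 4.271 (area = (8/2)·4.271²·sin(360°/8) = 51.59 mm²); the r=11.5 sphere at (15, 15) contributes a regular 8-gon of circumradius √(11.5²−3.1²) = 11.074 (area = (8/2)·11.074²·sin(360°/8) = 346.88 mm²); the cylinder at (-1, -4): section is a regular 8-gon, circumradius r=2 (area = (8/2)·2.000²·sin(360°/8) = 11.31 mm²); After the difference (first − rest): starting from the r=6.5 sphere (51.59 mm²), the r=11.5 sphere at (15, 15) misses the remaining region (no effect); the r=2 cylinder at (-1, -4) partially overlaps it — only the 4.84 mm² overlap (of its 11.31 mm²) is removed, clipping the outline — area = 46.75 mm²; the sphere at (6.5, -4) is absent (|z−center|=13.400 > r=3.5); Subtracting the remaining from the first: none of the subtracted shapes is present at this height, so that combined region is unchanged — area = 46.75 mm². So its area = 46.75 mm². Layer 5 is larger (46.75 vs 18.20 mm²).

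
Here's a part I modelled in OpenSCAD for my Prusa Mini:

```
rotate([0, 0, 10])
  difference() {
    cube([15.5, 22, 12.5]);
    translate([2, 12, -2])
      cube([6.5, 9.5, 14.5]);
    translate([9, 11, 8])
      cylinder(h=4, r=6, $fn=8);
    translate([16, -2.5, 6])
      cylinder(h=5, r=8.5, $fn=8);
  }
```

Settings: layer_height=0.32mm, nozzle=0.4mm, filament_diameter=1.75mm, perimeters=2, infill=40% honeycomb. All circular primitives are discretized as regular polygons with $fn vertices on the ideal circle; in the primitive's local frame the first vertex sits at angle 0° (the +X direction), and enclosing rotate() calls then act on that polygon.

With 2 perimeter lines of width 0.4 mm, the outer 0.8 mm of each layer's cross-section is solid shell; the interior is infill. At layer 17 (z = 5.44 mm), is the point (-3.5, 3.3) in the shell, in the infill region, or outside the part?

At z = 5.44 mm: the 15.5×22 cube contributes its full rectangle; the cube at (2, 12) is present — its section is the full 6.5×9.5 rectangle; the cylinder at (9, 11) is not intersected at this z (z outside [8, 12]); the cylinder at (16, -2.5) does not reach this height (z outside [6, 11]); Subtracting the remaining from the first: starting from the 15.5×22 cube, the 6.5×9.5 cube at (2, 12) lies wholly inside it (removes its full 61.75 mm² and its 32.00 mm outline becomes a hole wall) — 1 connected region with 1 hole; (whole slice rotated 10° about Z — lengths, areas and connectivity unchanged). Overall, the cross-section is one region with 1 hole. Undo the 10° rotation: the query point maps to (-2.874, 3.858) in the un-rotated model frame. The nearest boundary edge runs (0.00, 0.00)→(0.00, 22.00); distance from the point to it = 2.87 mm. The point is not inside any of the regions above, so it lies outside the cross-section (2.87 mm from the nearest boundary).

outside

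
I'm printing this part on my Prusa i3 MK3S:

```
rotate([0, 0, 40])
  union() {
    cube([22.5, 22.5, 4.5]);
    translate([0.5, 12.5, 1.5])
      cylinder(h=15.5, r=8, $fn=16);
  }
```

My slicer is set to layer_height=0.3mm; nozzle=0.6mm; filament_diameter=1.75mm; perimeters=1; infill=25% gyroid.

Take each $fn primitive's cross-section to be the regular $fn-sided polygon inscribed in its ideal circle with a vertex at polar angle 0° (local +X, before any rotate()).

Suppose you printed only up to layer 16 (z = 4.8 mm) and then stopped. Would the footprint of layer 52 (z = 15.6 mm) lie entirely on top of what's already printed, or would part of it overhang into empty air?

Compare the two slices. At z = 4.8: the cube does not reach this height (z outside [0, 4.5]); the cylinder at (0.5, 12.5): section is a regular 16-gon, circumradius r=8 (area = (16/2)·8.000²·sin(360°/16) = 195.93 mm²); Taking the union: only the r=8 cylinder at (0.5, 12.5) is present, so the union is just that shape — area = 195.93 mm²; (rotated 40° about Z; rotation is an isometry so areas/perimeters/island counts are preserved). At z = 15.6: the cube is not intersected at this z (z outside [0, 4.5]); the cylinder at (0.5, 12.5): section is a regular 16-gon, circumradius r=8 (area = (16/2)·8.000²·sin(360°/16) = 195.93 mm²); Combining (union): only the r=8 cylinder at (0.5, 12.5) is present, so the union is just that shape — area = 195.93 mm²; (whole slice rotated 40° about Z — lengths, areas and connectivity unchanged). Checking containment: the cross-section at z = 15.6 is a subset of the cross-section at z = 4.8.

entirely on top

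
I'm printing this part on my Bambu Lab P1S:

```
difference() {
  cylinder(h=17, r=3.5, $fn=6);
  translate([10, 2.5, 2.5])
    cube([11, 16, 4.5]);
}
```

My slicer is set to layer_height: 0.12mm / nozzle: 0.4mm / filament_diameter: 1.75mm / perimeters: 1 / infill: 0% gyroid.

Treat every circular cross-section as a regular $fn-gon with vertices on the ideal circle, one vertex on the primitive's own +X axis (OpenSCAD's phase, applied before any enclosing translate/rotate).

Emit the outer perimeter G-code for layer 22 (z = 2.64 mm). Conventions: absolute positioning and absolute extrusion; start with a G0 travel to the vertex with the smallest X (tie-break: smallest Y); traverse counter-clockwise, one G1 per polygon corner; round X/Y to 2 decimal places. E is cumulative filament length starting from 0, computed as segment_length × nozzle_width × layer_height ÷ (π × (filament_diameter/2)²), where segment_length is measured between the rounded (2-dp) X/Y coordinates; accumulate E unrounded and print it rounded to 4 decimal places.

At z = 2.64 mm: the r=3.5 cylinder contributes a regular 6-gon of circumradius 3.5; the cube at (10, 2.5) (footprint 11×16) is included at this height; Subtracting the remaining from the first: starting from the r=3.5 cylinder, the 11×16 cube at (10, 2.5) misses the remaining region (no effect) — 1 connected region. The outline is a single polygon with 6 vertices. Extrusion per mm of travel: 0.4 × 0.12 / (π × 0.875²) = 0.019956. Accumulating E over each segment gives final E = 0.4190.

G0 X-3.50 Y0.00 Z2.64
G1 X-1.75 Y-3.03 E0.0698
G1 X1.75 Y-3.03 E0.1397
G1 X3.50 Y0.00 E0.2095
G1 X1.75 Y3.03 E0.2793
G1 X-1.75 Y3.03 E0.3492
G1 X-3.50 Y0.00 E0.4190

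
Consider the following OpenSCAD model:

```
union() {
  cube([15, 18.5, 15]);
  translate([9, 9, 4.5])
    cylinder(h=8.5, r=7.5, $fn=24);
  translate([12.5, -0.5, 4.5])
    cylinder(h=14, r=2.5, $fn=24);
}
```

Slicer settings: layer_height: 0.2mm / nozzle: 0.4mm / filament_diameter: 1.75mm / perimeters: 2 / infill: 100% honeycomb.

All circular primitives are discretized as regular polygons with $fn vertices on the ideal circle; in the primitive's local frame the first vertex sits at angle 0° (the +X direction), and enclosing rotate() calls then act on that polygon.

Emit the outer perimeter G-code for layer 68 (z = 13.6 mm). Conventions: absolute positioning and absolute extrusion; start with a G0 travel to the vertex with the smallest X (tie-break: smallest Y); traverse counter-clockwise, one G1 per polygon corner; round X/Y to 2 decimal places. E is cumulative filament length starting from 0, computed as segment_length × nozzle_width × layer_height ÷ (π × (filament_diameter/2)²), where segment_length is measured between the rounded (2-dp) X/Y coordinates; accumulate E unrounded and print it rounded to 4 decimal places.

At z = 13.6 mm: the 15×18.5 cube contributes its full rectangle; the cylinder at (9, 9) is absent (z outside [4.5, 13]); the cylinder at (12.5, -0.5): section is a regular 24-gon, circumradius r=2.5; Taking the union: the regions partially overlap (shared area 7.24 mm²), so overlapping operands fuse into one piece — 1 connected region. The outline is a single polygon with 19 vertices. Extrusion per mm of travel: 0.4 × 0.2 / (π × 0.875²) = 0.033260. Accumulating E over each segment gives final E = 2.3609.

G0 X0.00 Y0.00 Z13.60
G1 X10.07 Y0.00 E0.3349
G1 X10.00 Y-0.50 E0.3517
G1 X10.09 Y-1.15 E0.3735
G1 X10.33 Y-1.75 E0.3950
G1 X10.73 Y-2.27 E0.4169
G1 X11.25 Y-2.67 E0.4387
G1 X11.85 Y-2.91 E0.4602
G1 X12.50 Y-3.00 E0.4820
G1 X13.15 Y-2.91 E0.5038
G1 X13.75 Y-2.67 E0.5253
G1 X14.27 Y-2.27 E0.5471
G1 X14.67 Y-1.75 E0.5690
G1 X14.91 Y-1.15 E0.5905
G1 X15.00 Y-0.50 E0.6123
G1 X14.93 Y0.00 E0.6291
G1 X15.00 Y0.00 E0.6314
G1 X15.00 Y18.50 E1.2467
G1 X0.00 Y18.50 E1.7456
G1 X0.00 Y0.00 E2.3609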